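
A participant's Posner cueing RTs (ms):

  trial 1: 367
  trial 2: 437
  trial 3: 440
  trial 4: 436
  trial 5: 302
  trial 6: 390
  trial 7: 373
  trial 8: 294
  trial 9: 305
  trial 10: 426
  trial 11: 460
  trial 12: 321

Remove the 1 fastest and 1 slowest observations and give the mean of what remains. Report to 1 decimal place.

Sorted: 294, 302, 305, 321, 367, 373, 390, 426, 436, 437, 440, 460
Drop lowest 1 (294) and highest 1 (460)
Remaining (n=10): Σ = 3797, mean = 3797/10 = 379.700

379.7 ms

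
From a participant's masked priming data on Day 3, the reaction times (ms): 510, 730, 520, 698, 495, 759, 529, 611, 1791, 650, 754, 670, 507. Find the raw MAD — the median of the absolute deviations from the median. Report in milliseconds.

Sorted: 495, 507, 510, 520, 529, 611, 650, 670, 698, 730, 754, 759, 1791 → median = 650
|x − 650|: 140, 80, 130, 48, 155, 109, 121, 39, 1141, 0, 104, 20, 143
Sorted deviations: 0, 20, 39, 48, 80, 104, 109, 121, 130, 140, 143, 155, 1141 → MAD = 109

109 ms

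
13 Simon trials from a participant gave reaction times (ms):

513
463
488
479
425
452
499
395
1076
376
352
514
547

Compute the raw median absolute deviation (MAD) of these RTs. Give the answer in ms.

35 ms

Sorted: 352, 376, 395, 425, 452, 463, 479, 488, 499, 513, 514, 547, 1076 → median = 479
|x − 479|: 34, 16, 9, 0, 54, 27, 20, 84, 597, 103, 127, 35, 68
Sorted deviations: 0, 9, 16, 20, 27, 34, 35, 54, 68, 84, 103, 127, 597 → MAD = 35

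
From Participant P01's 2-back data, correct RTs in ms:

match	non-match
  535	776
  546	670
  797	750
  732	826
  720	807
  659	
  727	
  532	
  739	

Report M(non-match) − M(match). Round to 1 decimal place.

100.6 ms

M(match) = 5987/9 = 665.222
M(non-match) = 3829/5 = 765.800
Difference = 765.800 − 665.222 = 100.578 ms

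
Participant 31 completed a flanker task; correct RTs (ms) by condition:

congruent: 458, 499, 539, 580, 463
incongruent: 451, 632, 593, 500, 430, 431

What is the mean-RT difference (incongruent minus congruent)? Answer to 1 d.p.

-1.6 ms

M(congruent) = 2539/5 = 507.800
M(incongruent) = 3037/6 = 506.167
Difference = 506.167 − 507.800 = -1.633 ms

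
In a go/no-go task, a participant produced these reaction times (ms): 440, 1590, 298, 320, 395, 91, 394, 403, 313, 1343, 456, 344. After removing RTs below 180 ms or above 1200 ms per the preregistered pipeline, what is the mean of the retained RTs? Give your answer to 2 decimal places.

Excluded: 91, 1343, 1590
Retained (n=9): Σ = 3363
Mean = 3363/9 = 373.6667

373.67 ms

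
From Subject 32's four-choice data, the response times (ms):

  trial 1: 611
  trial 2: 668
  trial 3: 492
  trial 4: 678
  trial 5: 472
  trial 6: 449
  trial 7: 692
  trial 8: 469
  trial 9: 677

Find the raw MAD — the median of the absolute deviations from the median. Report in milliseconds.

81 ms

Sorted: 449, 469, 472, 492, 611, 668, 677, 678, 692 → median = 611
|x − 611|: 0, 57, 119, 67, 139, 162, 81, 142, 66
Sorted deviations: 0, 57, 66, 67, 81, 119, 139, 142, 162 → MAD = 81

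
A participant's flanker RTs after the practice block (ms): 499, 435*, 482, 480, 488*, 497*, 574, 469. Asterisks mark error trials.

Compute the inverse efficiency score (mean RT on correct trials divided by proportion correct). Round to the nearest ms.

Correct trials (n=5): 499, 482, 480, 574, 469
Mean correct RT = 2504/5 = 500.8000 ms
Proportion correct = 5/8
IES = 500.8000 / (5/8) = 801.280 ms

801 ms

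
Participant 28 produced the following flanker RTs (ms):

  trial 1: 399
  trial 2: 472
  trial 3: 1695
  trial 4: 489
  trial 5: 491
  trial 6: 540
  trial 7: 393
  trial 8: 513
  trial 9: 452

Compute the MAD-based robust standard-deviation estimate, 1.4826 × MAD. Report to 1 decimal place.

Sorted: 393, 399, 452, 472, 489, 491, 513, 540, 1695 → median = 489
|x − 489| sorted: 0, 2, 17, 24, 37, 51, 90, 96, 1206 → MAD = 37
Robust SD ≈ 1.4826 × 37 = 54.856

54.9 ms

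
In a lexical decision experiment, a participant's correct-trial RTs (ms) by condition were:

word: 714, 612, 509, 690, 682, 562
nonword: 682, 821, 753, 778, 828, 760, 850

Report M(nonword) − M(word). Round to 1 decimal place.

M(word) = 3769/6 = 628.167
M(nonword) = 5472/7 = 781.714
Difference = 781.714 − 628.167 = 153.548 ms

153.5 ms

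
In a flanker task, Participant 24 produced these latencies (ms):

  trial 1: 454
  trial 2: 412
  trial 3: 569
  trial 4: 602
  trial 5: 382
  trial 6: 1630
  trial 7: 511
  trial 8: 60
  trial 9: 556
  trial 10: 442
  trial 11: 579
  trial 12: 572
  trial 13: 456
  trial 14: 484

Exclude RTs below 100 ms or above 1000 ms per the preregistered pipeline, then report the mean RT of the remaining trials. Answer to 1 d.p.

Excluded: 60, 1630
Retained (n=12): Σ = 6019
Mean = 6019/12 = 501.5833

501.6 ms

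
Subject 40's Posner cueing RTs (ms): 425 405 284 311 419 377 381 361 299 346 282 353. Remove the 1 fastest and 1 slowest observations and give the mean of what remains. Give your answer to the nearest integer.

Sorted: 282, 284, 299, 311, 346, 353, 361, 377, 381, 405, 419, 425
Drop lowest 1 (282) and highest 1 (425)
Remaining (n=10): Σ = 3536, mean = 3536/10 = 353.600

354 ms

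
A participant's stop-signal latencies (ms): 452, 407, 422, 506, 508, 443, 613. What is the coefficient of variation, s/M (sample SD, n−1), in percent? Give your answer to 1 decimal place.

n = 7, Σ = 3351, M = 478.7143
Σ(x−M)² = 29983.429; s = √(29983.429/6) = 70.6911
CV = 70.6911 / 478.7143 = 0.14767 = 14.767%

14.8%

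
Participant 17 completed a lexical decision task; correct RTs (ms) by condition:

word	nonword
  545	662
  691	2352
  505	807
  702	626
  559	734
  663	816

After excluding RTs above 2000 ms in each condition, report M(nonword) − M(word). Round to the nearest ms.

nonword: exclude 2352
M(word) = 3665/6 = 610.833
M(nonword) = 3645/5 = 729.000
Difference = 729.000 − 610.833 = 118.167 ms

118 ms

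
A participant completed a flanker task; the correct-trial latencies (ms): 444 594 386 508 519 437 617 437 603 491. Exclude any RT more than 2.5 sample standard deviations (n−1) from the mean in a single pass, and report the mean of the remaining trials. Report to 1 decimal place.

503.6 ms

n = 10, ΣRT = 5036, M = 503.600
Σ(x−M)² = 57580.40; s = √(57580.40/9) = 79.986
Cutoffs: 503.600 ± 2.5·79.986 → [303.6, 703.6]
No RTs fall outside the cutoffs; all 10 retained. Mean = 5036/10 = 503.600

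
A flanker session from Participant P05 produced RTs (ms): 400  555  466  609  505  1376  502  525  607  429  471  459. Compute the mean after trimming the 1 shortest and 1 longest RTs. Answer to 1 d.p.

512.8 ms

Sorted: 400, 429, 459, 466, 471, 502, 505, 525, 555, 607, 609, 1376
Drop lowest 1 (400) and highest 1 (1376)
Remaining (n=10): Σ = 5128, mean = 5128/10 = 512.800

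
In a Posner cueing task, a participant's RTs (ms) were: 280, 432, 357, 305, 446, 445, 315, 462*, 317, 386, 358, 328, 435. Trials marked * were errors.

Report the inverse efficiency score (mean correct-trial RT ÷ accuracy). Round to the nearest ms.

398 ms

Correct trials (n=12): 280, 432, 357, 305, 446, 445, 315, 317, 386, 358, 328, 435
Mean correct RT = 4404/12 = 367.0000 ms
Proportion correct = 12/13
IES = 367.0000 / (12/13) = 397.583 ms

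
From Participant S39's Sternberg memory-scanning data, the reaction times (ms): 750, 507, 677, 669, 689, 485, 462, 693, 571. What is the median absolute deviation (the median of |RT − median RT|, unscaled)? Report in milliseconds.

Sorted: 462, 485, 507, 571, 669, 677, 689, 693, 750 → median = 669
|x − 669|: 81, 162, 8, 0, 20, 184, 207, 24, 98
Sorted deviations: 0, 8, 20, 24, 81, 98, 162, 184, 207 → MAD = 81

81 ms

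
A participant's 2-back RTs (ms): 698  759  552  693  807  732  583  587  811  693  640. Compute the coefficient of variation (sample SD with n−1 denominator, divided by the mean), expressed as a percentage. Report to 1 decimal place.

n = 11, Σ = 7555, M = 686.8182
Σ(x−M)² = 78427.636; s = √(78427.636/10) = 88.5594
CV = 88.5594 / 686.8182 = 0.12894 = 12.894%

12.9%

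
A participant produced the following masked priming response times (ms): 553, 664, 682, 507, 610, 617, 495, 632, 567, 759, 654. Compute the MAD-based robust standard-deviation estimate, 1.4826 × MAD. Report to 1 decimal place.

Sorted: 495, 507, 553, 567, 610, 617, 632, 654, 664, 682, 759 → median = 617
|x − 617| sorted: 0, 7, 15, 37, 47, 50, 64, 65, 110, 122, 142 → MAD = 50
Robust SD ≈ 1.4826 × 50 = 74.130

74.1 ms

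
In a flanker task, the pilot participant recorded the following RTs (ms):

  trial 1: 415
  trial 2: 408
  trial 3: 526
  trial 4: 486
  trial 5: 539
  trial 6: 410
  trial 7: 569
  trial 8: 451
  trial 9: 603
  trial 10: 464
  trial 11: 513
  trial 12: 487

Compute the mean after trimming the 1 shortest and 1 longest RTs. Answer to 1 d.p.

486.0 ms

Sorted: 408, 410, 415, 451, 464, 486, 487, 513, 526, 539, 569, 603
Drop lowest 1 (408) and highest 1 (603)
Remaining (n=10): Σ = 4860, mean = 4860/10 = 486.000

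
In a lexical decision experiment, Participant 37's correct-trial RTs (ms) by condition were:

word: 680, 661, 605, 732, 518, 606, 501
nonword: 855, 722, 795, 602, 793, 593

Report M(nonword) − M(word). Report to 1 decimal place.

112.0 ms

M(word) = 4303/7 = 614.714
M(nonword) = 4360/6 = 726.667
Difference = 726.667 − 614.714 = 111.952 ms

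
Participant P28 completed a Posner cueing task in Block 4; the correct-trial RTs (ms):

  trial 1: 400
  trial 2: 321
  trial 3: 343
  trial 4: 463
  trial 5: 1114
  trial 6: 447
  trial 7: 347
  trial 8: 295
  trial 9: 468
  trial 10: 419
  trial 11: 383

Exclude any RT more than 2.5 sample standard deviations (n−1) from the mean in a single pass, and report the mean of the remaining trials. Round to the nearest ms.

n = 11, ΣRT = 5000, M = 454.545
Σ(x−M)² = 511844.73; s = √(511844.73/10) = 226.240
Cutoffs: 454.545 ± 2.5·226.240 → [-111.1, 1020.1]
Outside: 1114 → excluded.
Retained (n=10): Σ = 3886, mean = 3886/10 = 388.600

389 ms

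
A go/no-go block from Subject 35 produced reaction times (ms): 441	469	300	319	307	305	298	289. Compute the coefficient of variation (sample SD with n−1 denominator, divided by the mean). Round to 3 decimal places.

0.209

n = 8, Σ = 2728, M = 341.0000
Σ(x−M)² = 35554.000; s = √(35554.000/7) = 71.2681
CV = 71.2681 / 341.0000 = 0.20900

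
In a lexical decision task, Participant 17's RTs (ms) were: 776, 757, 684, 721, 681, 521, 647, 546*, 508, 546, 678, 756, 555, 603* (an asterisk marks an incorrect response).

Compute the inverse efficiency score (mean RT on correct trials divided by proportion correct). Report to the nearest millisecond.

Correct trials (n=12): 776, 757, 684, 721, 681, 521, 647, 508, 546, 678, 756, 555
Mean correct RT = 7830/12 = 652.5000 ms
Proportion correct = 12/14
IES = 652.5000 / (12/14) = 761.250 ms

761 ms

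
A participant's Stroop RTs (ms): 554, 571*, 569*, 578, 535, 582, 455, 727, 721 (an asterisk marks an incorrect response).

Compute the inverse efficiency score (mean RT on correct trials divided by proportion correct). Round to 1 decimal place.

Correct trials (n=7): 554, 578, 535, 582, 455, 727, 721
Mean correct RT = 4152/7 = 593.1429 ms
Proportion correct = 7/9
IES = 593.1429 / (7/9) = 762.612 ms

762.6 ms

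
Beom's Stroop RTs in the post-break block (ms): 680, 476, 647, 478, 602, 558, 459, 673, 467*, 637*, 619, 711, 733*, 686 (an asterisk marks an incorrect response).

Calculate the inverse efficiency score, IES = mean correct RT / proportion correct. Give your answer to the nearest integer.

Correct trials (n=11): 680, 476, 647, 478, 602, 558, 459, 673, 619, 711, 686
Mean correct RT = 6589/11 = 599.0000 ms
Proportion correct = 11/14
IES = 599.0000 / (11/14) = 762.364 ms

762 ms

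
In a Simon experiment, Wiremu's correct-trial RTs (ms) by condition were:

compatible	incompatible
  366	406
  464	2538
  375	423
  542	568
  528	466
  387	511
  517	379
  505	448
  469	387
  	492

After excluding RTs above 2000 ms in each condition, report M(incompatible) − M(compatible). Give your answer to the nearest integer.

incompatible: exclude 2538
M(compatible) = 4153/9 = 461.444
M(incompatible) = 4080/9 = 453.333
Difference = 453.333 − 461.444 = -8.111 ms

-8 ms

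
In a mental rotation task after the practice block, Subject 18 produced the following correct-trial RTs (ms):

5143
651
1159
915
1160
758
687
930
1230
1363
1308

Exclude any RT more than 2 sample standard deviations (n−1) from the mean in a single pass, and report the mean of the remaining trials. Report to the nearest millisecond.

n = 11, ΣRT = 15304, M = 1391.273
Σ(x−M)² = 16101284.18; s = √(16101284.18/10) = 1268.908
Cutoffs: 1391.273 ± 2·1268.908 → [-1146.5, 3929.1]
Outside: 5143 → excluded.
Retained (n=10): Σ = 10161, mean = 10161/10 = 1016.100

1016 ms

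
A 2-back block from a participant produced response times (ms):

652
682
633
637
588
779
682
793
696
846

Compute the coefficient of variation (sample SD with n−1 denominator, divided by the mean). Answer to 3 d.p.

0.117

n = 10, Σ = 6988, M = 698.8000
Σ(x−M)² = 60161.600; s = √(60161.600/9) = 81.7595
CV = 81.7595 / 698.8000 = 0.11700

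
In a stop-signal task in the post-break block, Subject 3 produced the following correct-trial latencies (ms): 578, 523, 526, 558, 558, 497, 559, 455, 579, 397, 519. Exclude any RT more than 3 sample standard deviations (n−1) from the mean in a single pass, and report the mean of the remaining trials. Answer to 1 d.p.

n = 11, ΣRT = 5749, M = 522.636
Σ(x−M)² = 31106.55; s = √(31106.55/10) = 55.773
Cutoffs: 522.636 ± 3·55.773 → [355.3, 690.0]
No RTs fall outside the cutoffs; all 11 retained. Mean = 5749/11 = 522.636

522.6 ms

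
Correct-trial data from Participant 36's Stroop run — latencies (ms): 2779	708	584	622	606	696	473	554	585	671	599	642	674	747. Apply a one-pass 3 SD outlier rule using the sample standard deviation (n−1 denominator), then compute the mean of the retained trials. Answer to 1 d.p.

627.8 ms

n = 14, ΣRT = 10940, M = 781.429
Σ(x−M)² = 4361229.43; s = √(4361229.43/13) = 579.206
Cutoffs: 781.429 ± 3·579.206 → [-956.2, 2519.0]
Outside: 2779 → excluded.
Retained (n=13): Σ = 8161, mean = 8161/13 = 627.769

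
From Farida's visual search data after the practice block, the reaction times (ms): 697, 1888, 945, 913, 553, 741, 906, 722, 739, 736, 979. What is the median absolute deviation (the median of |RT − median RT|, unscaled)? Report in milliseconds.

165 ms

Sorted: 553, 697, 722, 736, 739, 741, 906, 913, 945, 979, 1888 → median = 741
|x − 741|: 44, 1147, 204, 172, 188, 0, 165, 19, 2, 5, 238
Sorted deviations: 0, 2, 5, 19, 44, 165, 172, 188, 204, 238, 1147 → MAD = 165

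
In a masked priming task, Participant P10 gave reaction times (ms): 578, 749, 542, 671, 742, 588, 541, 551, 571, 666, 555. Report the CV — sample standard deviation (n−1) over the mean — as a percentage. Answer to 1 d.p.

12.9%

n = 11, Σ = 6754, M = 614.0000
Σ(x−M)² = 62346.000; s = √(62346.000/10) = 78.9595
CV = 78.9595 / 614.0000 = 0.12860 = 12.860%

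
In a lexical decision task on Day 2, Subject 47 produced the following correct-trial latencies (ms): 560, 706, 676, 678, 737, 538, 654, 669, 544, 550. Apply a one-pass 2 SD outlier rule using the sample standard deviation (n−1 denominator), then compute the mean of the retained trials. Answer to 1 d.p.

n = 10, ΣRT = 6312, M = 631.200
Σ(x−M)² = 50887.60; s = √(50887.60/9) = 75.194
Cutoffs: 631.200 ± 2·75.194 → [480.8, 781.6]
No RTs fall outside the cutoffs; all 10 retained. Mean = 6312/10 = 631.200

631.2 ms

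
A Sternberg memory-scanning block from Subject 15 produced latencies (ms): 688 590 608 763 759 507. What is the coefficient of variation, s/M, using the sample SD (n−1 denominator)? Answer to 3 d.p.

0.156

n = 6, Σ = 3915, M = 652.5000
Σ(x−M)² = 51869.500; s = √(51869.500/5) = 101.8523
CV = 101.8523 / 652.5000 = 0.15610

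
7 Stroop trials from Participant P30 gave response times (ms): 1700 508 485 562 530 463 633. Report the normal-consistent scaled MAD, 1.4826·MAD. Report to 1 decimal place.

Sorted: 463, 485, 508, 530, 562, 633, 1700 → median = 530
|x − 530| sorted: 0, 22, 32, 45, 67, 103, 1170 → MAD = 45
Robust SD ≈ 1.4826 × 45 = 66.717

66.7 ms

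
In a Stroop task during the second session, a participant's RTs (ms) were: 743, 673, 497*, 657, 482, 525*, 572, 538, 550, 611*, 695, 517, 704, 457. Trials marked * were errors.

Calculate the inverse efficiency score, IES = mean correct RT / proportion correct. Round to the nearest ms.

Correct trials (n=11): 743, 673, 657, 482, 572, 538, 550, 695, 517, 704, 457
Mean correct RT = 6588/11 = 598.9091 ms
Proportion correct = 11/14
IES = 598.9091 / (11/14) = 762.248 ms

762 ms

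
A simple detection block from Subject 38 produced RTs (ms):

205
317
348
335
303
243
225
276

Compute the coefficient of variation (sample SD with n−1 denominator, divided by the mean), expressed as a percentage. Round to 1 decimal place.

n = 8, Σ = 2252, M = 281.5000
Σ(x−M)² = 19564.000; s = √(19564.000/7) = 52.8664
CV = 52.8664 / 281.5000 = 0.18780 = 18.780%

18.8%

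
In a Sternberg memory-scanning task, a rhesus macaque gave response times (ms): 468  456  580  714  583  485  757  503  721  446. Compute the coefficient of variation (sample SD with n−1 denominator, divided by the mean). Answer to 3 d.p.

0.210

n = 10, Σ = 5713, M = 571.3000
Σ(x−M)² = 129248.100; s = √(129248.100/9) = 119.8370
CV = 119.8370 / 571.3000 = 0.20976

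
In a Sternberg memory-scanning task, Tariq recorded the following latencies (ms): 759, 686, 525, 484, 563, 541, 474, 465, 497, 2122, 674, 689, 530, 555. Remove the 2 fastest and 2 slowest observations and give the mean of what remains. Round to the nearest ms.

Sorted: 465, 474, 484, 497, 525, 530, 541, 555, 563, 674, 686, 689, 759, 2122
Drop lowest 2 (465, 474) and highest 2 (759, 2122)
Remaining (n=10): Σ = 5744, mean = 5744/10 = 574.400

574 ms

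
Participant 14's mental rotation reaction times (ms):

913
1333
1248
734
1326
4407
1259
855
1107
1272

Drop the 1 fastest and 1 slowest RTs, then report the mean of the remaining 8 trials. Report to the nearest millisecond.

Sorted: 734, 855, 913, 1107, 1248, 1259, 1272, 1326, 1333, 4407
Drop lowest 1 (734) and highest 1 (4407)
Remaining (n=8): Σ = 9313, mean = 9313/8 = 1164.125

1164 ms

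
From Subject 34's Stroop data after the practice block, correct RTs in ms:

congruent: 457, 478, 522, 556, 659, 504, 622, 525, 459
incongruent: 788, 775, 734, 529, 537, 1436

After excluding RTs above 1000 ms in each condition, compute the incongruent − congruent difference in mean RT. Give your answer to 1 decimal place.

incongruent: exclude 1436
M(congruent) = 4782/9 = 531.333
M(incongruent) = 3363/5 = 672.600
Difference = 672.600 − 531.333 = 141.267 ms

141.3 ms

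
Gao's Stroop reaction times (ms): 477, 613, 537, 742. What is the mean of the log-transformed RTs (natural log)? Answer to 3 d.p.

ln(RT): 6.1675, 6.4184, 6.2860, 6.6093
Σ ln(RT) = 25.4812
Mean = 25.4812/4 = 6.37031

6.370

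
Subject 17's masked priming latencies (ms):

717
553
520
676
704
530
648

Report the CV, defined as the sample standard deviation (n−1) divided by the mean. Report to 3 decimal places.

n = 7, Σ = 4348, M = 621.1429
Σ(x−M)² = 42964.857; s = √(42964.857/6) = 84.6216
CV = 84.6216 / 621.1429 = 0.13624

0.136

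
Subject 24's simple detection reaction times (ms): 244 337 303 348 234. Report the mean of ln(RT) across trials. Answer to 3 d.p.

5.668

ln(RT): 5.4972, 5.8201, 5.7137, 5.8522, 5.4553
Σ ln(RT) = 28.3385
Mean = 28.3385/5 = 5.66770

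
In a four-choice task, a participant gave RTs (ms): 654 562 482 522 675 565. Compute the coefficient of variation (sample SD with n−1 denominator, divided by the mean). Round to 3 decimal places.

n = 6, Σ = 3460, M = 576.6667
Σ(x−M)² = 27951.333; s = √(27951.333/5) = 74.7681
CV = 74.7681 / 576.6667 = 0.12966

0.130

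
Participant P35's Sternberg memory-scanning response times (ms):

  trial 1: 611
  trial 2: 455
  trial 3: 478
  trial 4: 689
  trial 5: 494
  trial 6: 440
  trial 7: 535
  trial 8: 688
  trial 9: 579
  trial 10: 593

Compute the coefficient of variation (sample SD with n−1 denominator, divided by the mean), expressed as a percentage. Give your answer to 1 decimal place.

16.3%

n = 10, Σ = 5562, M = 556.2000
Σ(x−M)² = 74061.600; s = √(74061.600/9) = 90.7142
CV = 90.7142 / 556.2000 = 0.16310 = 16.310%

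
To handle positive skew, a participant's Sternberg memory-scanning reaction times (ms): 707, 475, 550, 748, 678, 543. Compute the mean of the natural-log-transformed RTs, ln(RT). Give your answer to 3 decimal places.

6.411

ln(RT): 6.5610, 6.1633, 6.3099, 6.6174, 6.5191, 6.2971
Σ ln(RT) = 38.4679
Mean = 38.4679/6 = 6.41132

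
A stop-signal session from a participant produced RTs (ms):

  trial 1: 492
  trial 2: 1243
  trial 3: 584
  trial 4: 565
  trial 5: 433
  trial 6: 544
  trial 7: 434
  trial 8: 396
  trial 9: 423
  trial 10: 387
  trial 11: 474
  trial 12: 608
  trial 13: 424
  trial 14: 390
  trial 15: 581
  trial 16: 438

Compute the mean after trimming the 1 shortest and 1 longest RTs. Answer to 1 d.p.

Sorted: 387, 390, 396, 423, 424, 433, 434, 438, 474, 492, 544, 565, 581, 584, 608, 1243
Drop lowest 1 (387) and highest 1 (1243)
Remaining (n=14): Σ = 6786, mean = 6786/14 = 484.714

484.7 ms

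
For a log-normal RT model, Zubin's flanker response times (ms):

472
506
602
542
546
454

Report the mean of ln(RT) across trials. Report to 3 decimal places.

ln(RT): 6.1570, 6.2265, 6.4003, 6.2953, 6.3026, 6.1181
Σ ln(RT) = 37.4998
Mean = 37.4998/6 = 6.24996

6.250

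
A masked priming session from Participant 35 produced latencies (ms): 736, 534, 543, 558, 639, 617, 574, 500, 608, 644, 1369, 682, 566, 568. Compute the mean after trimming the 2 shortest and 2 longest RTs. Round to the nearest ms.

600 ms

Sorted: 500, 534, 543, 558, 566, 568, 574, 608, 617, 639, 644, 682, 736, 1369
Drop lowest 2 (500, 534) and highest 2 (736, 1369)
Remaining (n=10): Σ = 5999, mean = 5999/10 = 599.900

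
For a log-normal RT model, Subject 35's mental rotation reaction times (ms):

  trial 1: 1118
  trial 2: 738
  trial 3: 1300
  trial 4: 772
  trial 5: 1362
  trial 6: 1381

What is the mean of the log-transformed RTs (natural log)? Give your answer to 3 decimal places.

ln(RT): 7.0193, 6.6039, 7.1701, 6.6490, 7.2167, 7.2306
Σ ln(RT) = 41.8896
Mean = 41.8896/6 = 6.98160

6.982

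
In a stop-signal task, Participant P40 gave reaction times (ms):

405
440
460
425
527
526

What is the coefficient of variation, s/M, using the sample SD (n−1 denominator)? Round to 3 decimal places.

n = 6, Σ = 2783, M = 463.8333
Σ(x−M)² = 13406.833; s = √(13406.833/5) = 51.7819
CV = 51.7819 / 463.8333 = 0.11164

0.112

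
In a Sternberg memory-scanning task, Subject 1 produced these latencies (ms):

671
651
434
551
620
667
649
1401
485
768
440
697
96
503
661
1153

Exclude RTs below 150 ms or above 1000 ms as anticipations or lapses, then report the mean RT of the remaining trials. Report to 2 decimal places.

Excluded: 96, 1153, 1401
Retained (n=13): Σ = 7797
Mean = 7797/13 = 599.7692

599.77 ms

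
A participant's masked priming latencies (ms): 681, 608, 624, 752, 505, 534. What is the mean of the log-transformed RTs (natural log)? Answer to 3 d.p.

ln(RT): 6.5236, 6.4102, 6.4362, 6.6227, 6.2246, 6.2804
Σ ln(RT) = 38.4976
Mean = 38.4976/6 = 6.41626

6.416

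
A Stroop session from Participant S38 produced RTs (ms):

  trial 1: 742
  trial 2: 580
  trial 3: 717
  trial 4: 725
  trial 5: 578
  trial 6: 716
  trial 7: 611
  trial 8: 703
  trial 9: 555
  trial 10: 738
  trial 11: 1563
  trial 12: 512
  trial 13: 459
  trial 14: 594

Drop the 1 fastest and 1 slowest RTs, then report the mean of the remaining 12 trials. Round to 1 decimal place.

Sorted: 459, 512, 555, 578, 580, 594, 611, 703, 716, 717, 725, 738, 742, 1563
Drop lowest 1 (459) and highest 1 (1563)
Remaining (n=12): Σ = 7771, mean = 7771/12 = 647.583

647.6 ms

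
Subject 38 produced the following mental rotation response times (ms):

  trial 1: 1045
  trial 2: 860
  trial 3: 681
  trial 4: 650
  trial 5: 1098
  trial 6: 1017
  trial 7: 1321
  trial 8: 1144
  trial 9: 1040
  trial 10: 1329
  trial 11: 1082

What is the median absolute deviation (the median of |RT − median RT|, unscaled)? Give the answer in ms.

Sorted: 650, 681, 860, 1017, 1040, 1045, 1082, 1098, 1144, 1321, 1329 → median = 1045
|x − 1045|: 0, 185, 364, 395, 53, 28, 276, 99, 5, 284, 37
Sorted deviations: 0, 5, 28, 37, 53, 99, 185, 276, 284, 364, 395 → MAD = 99

99 ms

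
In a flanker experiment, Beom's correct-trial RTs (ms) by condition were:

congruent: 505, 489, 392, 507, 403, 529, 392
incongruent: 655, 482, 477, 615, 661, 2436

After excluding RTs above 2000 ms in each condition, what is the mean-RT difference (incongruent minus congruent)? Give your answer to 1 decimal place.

118.4 ms

incongruent: exclude 2436
M(congruent) = 3217/7 = 459.571
M(incongruent) = 2890/5 = 578.000
Difference = 578.000 − 459.571 = 118.429 ms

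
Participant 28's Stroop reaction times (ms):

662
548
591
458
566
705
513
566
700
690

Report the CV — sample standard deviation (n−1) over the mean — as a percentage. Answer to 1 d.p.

n = 10, Σ = 5999, M = 599.9000
Σ(x−M)² = 65798.900; s = √(65798.900/9) = 85.5043
CV = 85.5043 / 599.9000 = 0.14253 = 14.253%

14.3%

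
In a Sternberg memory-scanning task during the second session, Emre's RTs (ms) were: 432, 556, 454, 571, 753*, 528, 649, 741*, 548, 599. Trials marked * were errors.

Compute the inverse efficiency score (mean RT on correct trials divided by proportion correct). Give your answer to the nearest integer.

678 ms

Correct trials (n=8): 432, 556, 454, 571, 528, 649, 548, 599
Mean correct RT = 4337/8 = 542.1250 ms
Proportion correct = 8/10
IES = 542.1250 / (8/10) = 677.656 ms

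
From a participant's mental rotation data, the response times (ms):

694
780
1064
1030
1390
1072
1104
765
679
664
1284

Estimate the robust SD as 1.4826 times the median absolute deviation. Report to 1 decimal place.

376.6 ms

Sorted: 664, 679, 694, 765, 780, 1030, 1064, 1072, 1104, 1284, 1390 → median = 1030
|x − 1030| sorted: 0, 34, 42, 74, 250, 254, 265, 336, 351, 360, 366 → MAD = 254
Robust SD ≈ 1.4826 × 254 = 376.580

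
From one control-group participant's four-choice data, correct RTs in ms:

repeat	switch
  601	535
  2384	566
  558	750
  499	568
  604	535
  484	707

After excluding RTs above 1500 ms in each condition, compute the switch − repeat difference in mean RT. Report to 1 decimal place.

repeat: exclude 2384
M(repeat) = 2746/5 = 549.200
M(switch) = 3661/6 = 610.167
Difference = 610.167 − 549.200 = 60.967 ms

61.0 ms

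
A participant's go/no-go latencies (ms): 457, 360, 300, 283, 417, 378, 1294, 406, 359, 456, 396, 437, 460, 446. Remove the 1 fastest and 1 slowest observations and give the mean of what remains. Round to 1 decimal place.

Sorted: 283, 300, 359, 360, 378, 396, 406, 417, 437, 446, 456, 457, 460, 1294
Drop lowest 1 (283) and highest 1 (1294)
Remaining (n=12): Σ = 4872, mean = 4872/12 = 406.000

406.0 ms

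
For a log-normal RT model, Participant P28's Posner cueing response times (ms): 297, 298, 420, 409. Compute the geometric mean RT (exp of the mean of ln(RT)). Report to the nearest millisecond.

351 ms

ln(RT): 5.6937, 5.6971, 6.0403, 6.0137
Mean ln(RT) = 23.4448/4 = 5.86120
Geometric mean = exp(5.86120) = 351.14 ms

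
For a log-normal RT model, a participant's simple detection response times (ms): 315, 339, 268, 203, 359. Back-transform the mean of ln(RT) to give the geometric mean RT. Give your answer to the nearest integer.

291 ms

ln(RT): 5.7526, 5.8260, 5.5910, 5.3132, 5.8833
Mean ln(RT) = 28.3661/5 = 5.67322
Geometric mean = exp(5.67322) = 290.97 ms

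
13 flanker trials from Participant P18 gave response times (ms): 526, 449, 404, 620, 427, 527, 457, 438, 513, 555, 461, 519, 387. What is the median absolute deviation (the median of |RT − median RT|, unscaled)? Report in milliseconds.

Sorted: 387, 404, 427, 438, 449, 457, 461, 513, 519, 526, 527, 555, 620 → median = 461
|x − 461|: 65, 12, 57, 159, 34, 66, 4, 23, 52, 94, 0, 58, 74
Sorted deviations: 0, 4, 12, 23, 34, 52, 57, 58, 65, 66, 74, 94, 159 → MAD = 57

57 ms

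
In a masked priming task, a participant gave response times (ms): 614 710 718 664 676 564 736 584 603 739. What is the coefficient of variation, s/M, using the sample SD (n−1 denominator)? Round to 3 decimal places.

0.099

n = 10, Σ = 6608, M = 660.8000
Σ(x−M)² = 38503.600; s = √(38503.600/9) = 65.4078
CV = 65.4078 / 660.8000 = 0.09898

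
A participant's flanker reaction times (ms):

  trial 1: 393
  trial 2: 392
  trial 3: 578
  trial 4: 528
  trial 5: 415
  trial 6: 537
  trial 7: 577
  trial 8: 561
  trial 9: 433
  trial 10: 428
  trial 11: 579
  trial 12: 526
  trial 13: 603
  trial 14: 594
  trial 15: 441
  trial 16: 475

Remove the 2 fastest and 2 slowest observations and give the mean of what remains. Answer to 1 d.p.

506.5 ms

Sorted: 392, 393, 415, 428, 433, 441, 475, 526, 528, 537, 561, 577, 578, 579, 594, 603
Drop lowest 2 (392, 393) and highest 2 (594, 603)
Remaining (n=12): Σ = 6078, mean = 6078/12 = 506.500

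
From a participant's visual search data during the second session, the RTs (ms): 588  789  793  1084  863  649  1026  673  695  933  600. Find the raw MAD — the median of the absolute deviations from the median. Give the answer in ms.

140 ms

Sorted: 588, 600, 649, 673, 695, 789, 793, 863, 933, 1026, 1084 → median = 789
|x − 789|: 201, 0, 4, 295, 74, 140, 237, 116, 94, 144, 189
Sorted deviations: 0, 4, 74, 94, 116, 140, 144, 189, 201, 237, 295 → MAD = 140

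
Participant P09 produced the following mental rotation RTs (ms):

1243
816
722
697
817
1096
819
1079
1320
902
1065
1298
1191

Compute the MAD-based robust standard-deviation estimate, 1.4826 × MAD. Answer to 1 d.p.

Sorted: 697, 722, 816, 817, 819, 902, 1065, 1079, 1096, 1191, 1243, 1298, 1320 → median = 1065
|x − 1065| sorted: 0, 14, 31, 126, 163, 178, 233, 246, 248, 249, 255, 343, 368 → MAD = 233
Robust SD ≈ 1.4826 × 233 = 345.446

345.4 ms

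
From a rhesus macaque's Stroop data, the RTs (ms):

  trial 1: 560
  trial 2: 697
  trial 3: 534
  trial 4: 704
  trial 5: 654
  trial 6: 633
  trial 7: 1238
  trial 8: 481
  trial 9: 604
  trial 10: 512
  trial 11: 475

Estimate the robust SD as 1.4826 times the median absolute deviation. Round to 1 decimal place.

136.4 ms

Sorted: 475, 481, 512, 534, 560, 604, 633, 654, 697, 704, 1238 → median = 604
|x − 604| sorted: 0, 29, 44, 50, 70, 92, 93, 100, 123, 129, 634 → MAD = 92
Robust SD ≈ 1.4826 × 92 = 136.399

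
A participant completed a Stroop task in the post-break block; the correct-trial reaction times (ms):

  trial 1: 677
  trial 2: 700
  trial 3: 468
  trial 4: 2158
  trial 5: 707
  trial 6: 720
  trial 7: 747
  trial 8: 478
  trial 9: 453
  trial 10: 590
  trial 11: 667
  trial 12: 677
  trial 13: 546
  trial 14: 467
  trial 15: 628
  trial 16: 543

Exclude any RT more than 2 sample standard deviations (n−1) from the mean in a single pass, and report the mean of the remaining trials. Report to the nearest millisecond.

n = 16, ΣRT = 11226, M = 701.625
Σ(x−M)² = 2414581.75; s = √(2414581.75/15) = 401.213
Cutoffs: 701.625 ± 2·401.213 → [-100.8, 1504.1]
Outside: 2158 → excluded.
Retained (n=15): Σ = 9068, mean = 9068/15 = 604.533

605 ms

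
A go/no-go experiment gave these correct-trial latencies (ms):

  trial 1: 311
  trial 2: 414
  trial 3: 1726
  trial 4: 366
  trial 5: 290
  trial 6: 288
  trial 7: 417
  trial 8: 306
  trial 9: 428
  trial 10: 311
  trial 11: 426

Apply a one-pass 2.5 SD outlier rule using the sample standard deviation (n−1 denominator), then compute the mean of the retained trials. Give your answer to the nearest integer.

n = 11, ΣRT = 5283, M = 480.273
Σ(x−M)² = 1739818.18; s = √(1739818.18/10) = 417.111
Cutoffs: 480.273 ± 2.5·417.111 → [-562.5, 1523.1]
Outside: 1726 → excluded.
Retained (n=10): Σ = 3557, mean = 3557/10 = 355.700

356 ms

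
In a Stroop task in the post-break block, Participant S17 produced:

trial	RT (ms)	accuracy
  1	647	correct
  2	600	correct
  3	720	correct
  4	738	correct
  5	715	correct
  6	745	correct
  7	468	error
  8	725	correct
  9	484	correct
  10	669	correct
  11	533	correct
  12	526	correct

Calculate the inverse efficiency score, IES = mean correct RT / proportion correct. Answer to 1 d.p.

Correct trials (n=11): 647, 600, 720, 738, 715, 745, 725, 484, 669, 533, 526
Mean correct RT = 7102/11 = 645.6364 ms
Proportion correct = 11/12
IES = 645.6364 / (11/12) = 704.331 ms

704.3 ms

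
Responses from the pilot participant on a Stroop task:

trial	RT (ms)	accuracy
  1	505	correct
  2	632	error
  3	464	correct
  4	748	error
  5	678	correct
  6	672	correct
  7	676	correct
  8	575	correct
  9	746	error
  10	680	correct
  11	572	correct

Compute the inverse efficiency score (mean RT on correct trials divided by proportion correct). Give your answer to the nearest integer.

829 ms

Correct trials (n=8): 505, 464, 678, 672, 676, 575, 680, 572
Mean correct RT = 4822/8 = 602.7500 ms
Proportion correct = 8/11
IES = 602.7500 / (8/11) = 828.781 ms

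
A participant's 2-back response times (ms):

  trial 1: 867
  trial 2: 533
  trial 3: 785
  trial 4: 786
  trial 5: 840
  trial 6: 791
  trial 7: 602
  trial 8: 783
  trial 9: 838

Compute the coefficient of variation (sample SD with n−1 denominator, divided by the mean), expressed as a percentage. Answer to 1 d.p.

15.0%

n = 9, Σ = 6825, M = 758.3333
Σ(x−M)² = 103192.000; s = √(103192.000/8) = 113.5738
CV = 113.5738 / 758.3333 = 0.14977 = 14.977%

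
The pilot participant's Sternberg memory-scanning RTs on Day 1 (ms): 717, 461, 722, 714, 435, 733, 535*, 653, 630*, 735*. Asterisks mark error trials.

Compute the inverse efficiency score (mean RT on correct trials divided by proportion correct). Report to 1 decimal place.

Correct trials (n=7): 717, 461, 722, 714, 435, 733, 653
Mean correct RT = 4435/7 = 633.5714 ms
Proportion correct = 7/10
IES = 633.5714 / (7/10) = 905.102 ms

905.1 ms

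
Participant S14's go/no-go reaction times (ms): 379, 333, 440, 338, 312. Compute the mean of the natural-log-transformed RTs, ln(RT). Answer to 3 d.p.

ln(RT): 5.9375, 5.8081, 6.0868, 5.8230, 5.7430
Σ ln(RT) = 29.3985
Mean = 29.3985/5 = 5.87970

5.880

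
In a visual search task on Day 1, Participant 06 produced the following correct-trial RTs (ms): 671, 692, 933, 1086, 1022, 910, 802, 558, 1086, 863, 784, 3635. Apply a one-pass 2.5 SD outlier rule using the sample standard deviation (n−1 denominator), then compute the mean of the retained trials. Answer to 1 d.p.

855.2 ms

n = 12, ΣRT = 13042, M = 1086.833
Σ(x−M)² = 7383707.67; s = √(7383707.67/11) = 819.296
Cutoffs: 1086.833 ± 2.5·819.296 → [-961.4, 3135.1]
Outside: 3635 → excluded.
Retained (n=11): Σ = 9407, mean = 9407/11 = 855.182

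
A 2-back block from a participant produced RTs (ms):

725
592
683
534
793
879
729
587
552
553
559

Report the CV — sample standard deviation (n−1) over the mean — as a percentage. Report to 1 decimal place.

17.7%

n = 11, Σ = 7186, M = 653.2727
Σ(x−M)² = 133810.182; s = √(133810.182/10) = 115.6764
CV = 115.6764 / 653.2727 = 0.17707 = 17.707%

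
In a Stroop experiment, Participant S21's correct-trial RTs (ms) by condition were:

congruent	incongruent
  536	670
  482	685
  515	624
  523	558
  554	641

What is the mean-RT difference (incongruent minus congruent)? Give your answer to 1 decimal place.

M(congruent) = 2610/5 = 522.000
M(incongruent) = 3178/5 = 635.600
Difference = 635.600 − 522.000 = 113.600 ms

113.6 ms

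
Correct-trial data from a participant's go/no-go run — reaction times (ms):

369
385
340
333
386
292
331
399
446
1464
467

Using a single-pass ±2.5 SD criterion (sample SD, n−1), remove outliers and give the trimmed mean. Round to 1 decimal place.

374.8 ms

n = 11, ΣRT = 5212, M = 473.818
Σ(x−M)² = 1104657.64; s = √(1104657.64/10) = 332.364
Cutoffs: 473.818 ± 2.5·332.364 → [-357.1, 1304.7]
Outside: 1464 → excluded.
Retained (n=10): Σ = 3748, mean = 3748/10 = 374.800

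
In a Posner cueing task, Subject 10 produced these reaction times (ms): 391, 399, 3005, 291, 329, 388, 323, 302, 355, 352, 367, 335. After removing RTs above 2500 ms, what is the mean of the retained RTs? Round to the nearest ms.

348 ms

Excluded: 3005
Retained (n=11): Σ = 3832
Mean = 3832/11 = 348.3636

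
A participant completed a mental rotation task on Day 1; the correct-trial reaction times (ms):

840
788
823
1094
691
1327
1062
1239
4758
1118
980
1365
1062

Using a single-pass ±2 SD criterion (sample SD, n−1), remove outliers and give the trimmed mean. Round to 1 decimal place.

1032.4 ms

n = 13, ΣRT = 17147, M = 1319.000
Σ(x−M)² = 13325148.00; s = √(13325148.00/12) = 1053.769
Cutoffs: 1319.000 ± 2·1053.769 → [-788.5, 3426.5]
Outside: 4758 → excluded.
Retained (n=12): Σ = 12389, mean = 12389/12 = 1032.417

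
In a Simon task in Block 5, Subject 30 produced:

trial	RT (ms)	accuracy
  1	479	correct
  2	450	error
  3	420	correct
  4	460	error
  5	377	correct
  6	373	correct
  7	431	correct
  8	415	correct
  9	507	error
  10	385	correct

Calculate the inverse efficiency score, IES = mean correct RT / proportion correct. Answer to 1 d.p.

587.8 ms

Correct trials (n=7): 479, 420, 377, 373, 431, 415, 385
Mean correct RT = 2880/7 = 411.4286 ms
Proportion correct = 7/10
IES = 411.4286 / (7/10) = 587.755 ms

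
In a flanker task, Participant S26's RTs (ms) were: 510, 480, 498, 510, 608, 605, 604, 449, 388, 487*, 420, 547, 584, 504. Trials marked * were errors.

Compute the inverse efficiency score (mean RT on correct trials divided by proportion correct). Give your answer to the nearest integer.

Correct trials (n=13): 510, 480, 498, 510, 608, 605, 604, 449, 388, 420, 547, 584, 504
Mean correct RT = 6707/13 = 515.9231 ms
Proportion correct = 13/14
IES = 515.9231 / (13/14) = 555.609 ms

556 ms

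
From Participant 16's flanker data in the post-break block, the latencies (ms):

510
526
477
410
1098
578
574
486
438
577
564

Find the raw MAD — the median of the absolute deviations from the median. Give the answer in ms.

Sorted: 410, 438, 477, 486, 510, 526, 564, 574, 577, 578, 1098 → median = 526
|x − 526|: 16, 0, 49, 116, 572, 52, 48, 40, 88, 51, 38
Sorted deviations: 0, 16, 38, 40, 48, 49, 51, 52, 88, 116, 572 → MAD = 49

49 ms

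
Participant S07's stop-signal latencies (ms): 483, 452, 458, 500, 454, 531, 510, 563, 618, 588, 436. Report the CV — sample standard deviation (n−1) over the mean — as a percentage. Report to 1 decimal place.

n = 11, Σ = 5593, M = 508.4545
Σ(x−M)² = 36480.727; s = √(36480.727/10) = 60.3993
CV = 60.3993 / 508.4545 = 0.11879 = 11.879%

11.9%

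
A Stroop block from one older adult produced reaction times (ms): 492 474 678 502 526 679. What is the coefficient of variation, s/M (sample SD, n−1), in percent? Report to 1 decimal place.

n = 6, Σ = 3351, M = 558.5000
Σ(x−M)² = 44611.500; s = √(44611.500/5) = 94.4579
CV = 94.4579 / 558.5000 = 0.16913 = 16.913%

16.9%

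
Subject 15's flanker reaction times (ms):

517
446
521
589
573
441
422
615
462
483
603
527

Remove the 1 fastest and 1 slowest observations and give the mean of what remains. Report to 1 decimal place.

516.2 ms

Sorted: 422, 441, 446, 462, 483, 517, 521, 527, 573, 589, 603, 615
Drop lowest 1 (422) and highest 1 (615)
Remaining (n=10): Σ = 5162, mean = 5162/10 = 516.200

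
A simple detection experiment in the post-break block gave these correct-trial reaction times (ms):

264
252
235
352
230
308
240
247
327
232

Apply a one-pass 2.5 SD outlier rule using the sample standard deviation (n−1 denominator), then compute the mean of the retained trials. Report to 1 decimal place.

268.7 ms

n = 10, ΣRT = 2687, M = 268.700
Σ(x−M)² = 17458.10; s = √(17458.10/9) = 44.043
Cutoffs: 268.700 ± 2.5·44.043 → [158.6, 378.8]
No RTs fall outside the cutoffs; all 10 retained. Mean = 2687/10 = 268.700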